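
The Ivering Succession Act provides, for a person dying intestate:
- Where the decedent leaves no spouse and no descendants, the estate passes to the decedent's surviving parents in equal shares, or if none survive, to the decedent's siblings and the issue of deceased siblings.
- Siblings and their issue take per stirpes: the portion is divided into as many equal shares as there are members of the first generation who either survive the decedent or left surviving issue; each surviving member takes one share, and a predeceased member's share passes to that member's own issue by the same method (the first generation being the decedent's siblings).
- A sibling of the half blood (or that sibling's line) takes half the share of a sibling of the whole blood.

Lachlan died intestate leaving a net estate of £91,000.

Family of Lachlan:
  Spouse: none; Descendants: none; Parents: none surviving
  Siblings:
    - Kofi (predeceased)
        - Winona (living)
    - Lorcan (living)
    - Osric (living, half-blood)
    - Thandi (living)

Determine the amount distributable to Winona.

The entire £91,000 passes to the siblings and their issue.
Counting each half-blood sibling's line as half a unit, there are 7/2 units in £91,000, so one unit is £26,000. Whole-blood lines (Kofi, Lorcan, and Thandi) take £26,000 each; half-blood lines (Osric) take £13,000 each.
Kofi's share (£26,000) passes entirely to Winona.

Winona receives £26,000.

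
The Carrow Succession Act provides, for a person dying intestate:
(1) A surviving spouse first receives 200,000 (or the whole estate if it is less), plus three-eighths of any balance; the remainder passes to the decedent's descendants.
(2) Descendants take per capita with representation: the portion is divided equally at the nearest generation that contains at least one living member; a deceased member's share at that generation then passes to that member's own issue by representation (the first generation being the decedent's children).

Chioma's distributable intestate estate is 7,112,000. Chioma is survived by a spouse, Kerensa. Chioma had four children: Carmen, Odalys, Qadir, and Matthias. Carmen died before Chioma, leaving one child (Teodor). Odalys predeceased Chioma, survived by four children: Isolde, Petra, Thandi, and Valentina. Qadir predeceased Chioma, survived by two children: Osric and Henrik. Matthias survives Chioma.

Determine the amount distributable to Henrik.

Henrik receives 540,000.

Kerensa first takes 200,000, leaving a balance of 6,912,000. Kerensa then takes three-eighths of the balance (2,592,000), for a total of 2,792,000. The remaining 4,320,000 passes to the descendants.
The descendants' portion (4,320,000) is divided into 4 shares of 1,080,000: Matthias takes 1,080,000; Carmen's 1,080,000 share passes to Carmen's issue; Odalys's 1,080,000 share passes to Odalys's issue; Qadir's 1,080,000 share passes to Qadir's issue.
Carmen's share (1,080,000) passes entirely to Teodor.
Odalys's share (1,080,000) is divided into 4 shares of 270,000: Isolde, Petra, Thandi, and Valentina each take 270,000.
Qadir's share (1,080,000) is divided into 2 shares of 540,000: Osric and Henrik each take 540,000.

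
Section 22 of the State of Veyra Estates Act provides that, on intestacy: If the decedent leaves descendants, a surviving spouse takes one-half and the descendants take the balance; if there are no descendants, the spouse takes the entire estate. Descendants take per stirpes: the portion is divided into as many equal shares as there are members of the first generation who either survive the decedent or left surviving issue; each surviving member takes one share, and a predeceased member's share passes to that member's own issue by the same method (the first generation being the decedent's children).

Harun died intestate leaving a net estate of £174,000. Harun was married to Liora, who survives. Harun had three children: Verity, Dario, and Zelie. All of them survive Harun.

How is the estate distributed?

Liora: £87,000; Verity: £29,000; Dario: £29,000; Zelie: £29,000

Liora takes one-half of £174,000 = £87,000. The remaining £87,000 passes to the descendants.
The descendants' portion (£87,000) is divided into 3 shares of £29,000: Verity, Dario, and Zelie each take £29,000.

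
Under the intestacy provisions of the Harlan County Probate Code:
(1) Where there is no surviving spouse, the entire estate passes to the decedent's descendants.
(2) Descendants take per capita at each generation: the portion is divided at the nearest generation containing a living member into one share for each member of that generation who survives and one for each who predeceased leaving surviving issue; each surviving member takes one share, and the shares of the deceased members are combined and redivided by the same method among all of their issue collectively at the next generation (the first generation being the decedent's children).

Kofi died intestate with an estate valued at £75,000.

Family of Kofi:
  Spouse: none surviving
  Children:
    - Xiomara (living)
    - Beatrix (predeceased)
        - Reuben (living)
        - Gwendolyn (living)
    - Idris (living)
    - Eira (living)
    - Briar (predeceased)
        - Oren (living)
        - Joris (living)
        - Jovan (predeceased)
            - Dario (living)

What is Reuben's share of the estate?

The entire £75,000 passes to the descendants.
That amount (£75,000) is divided at the children's generation into 5 shares of £15,000. Xiomara, Idris, and Eira each take £15,000. The 2 shares of the deceased (Beatrix and Briar) are combined into a pool of £30,000.
That pool (£30,000) is divided at the grandchildren's generation into 5 shares of £6,000. Reuben, Gwendolyn, Oren, and Joris each take £6,000. The remaining share for the deceased Jovan (£6,000) is carried to the next generation.
That pool (£6,000) passes entirely to Dario, the sole taker at the great-grandchildren's generation.

Reuben receives £6,000.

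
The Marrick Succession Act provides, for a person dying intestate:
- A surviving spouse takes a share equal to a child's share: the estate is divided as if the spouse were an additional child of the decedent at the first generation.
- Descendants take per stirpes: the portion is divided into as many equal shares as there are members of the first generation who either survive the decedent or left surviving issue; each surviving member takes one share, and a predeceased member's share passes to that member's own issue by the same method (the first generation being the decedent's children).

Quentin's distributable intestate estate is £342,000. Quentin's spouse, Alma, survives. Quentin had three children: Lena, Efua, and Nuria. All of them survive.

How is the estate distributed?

Alma: £85,500; Lena: £85,500; Efua: £85,500; Nuria: £85,500

The spouse counts as an additional share at the children's level, so there are 4 primary shares of £85,500. Alma takes one such share (£85,500).
The children's combined portion (£256,500) is divided into 3 shares of £85,500: Lena, Efua, and Nuria each take £85,500.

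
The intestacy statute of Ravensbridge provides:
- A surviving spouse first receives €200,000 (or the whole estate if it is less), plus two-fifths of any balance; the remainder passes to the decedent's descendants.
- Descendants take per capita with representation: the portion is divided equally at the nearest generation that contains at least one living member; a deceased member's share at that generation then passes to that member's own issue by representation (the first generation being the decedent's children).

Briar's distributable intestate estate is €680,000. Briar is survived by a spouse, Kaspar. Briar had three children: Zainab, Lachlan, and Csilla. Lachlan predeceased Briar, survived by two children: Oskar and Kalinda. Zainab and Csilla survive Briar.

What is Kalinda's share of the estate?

Kaspar first takes €200,000, leaving a balance of €480,000. Kaspar then takes two-fifths of the balance (€192,000), for a total of €392,000. The remaining €288,000 passes to the descendants.
The descendants' portion (€288,000) is divided into 3 shares of €96,000: Zainab and Csilla each take €96,000; Lachlan's €96,000 share passes to Lachlan's issue.
Lachlan's share (€96,000) is divided into 2 shares of €48,000: Oskar and Kalinda each take €48,000.

Kalinda receives €48,000.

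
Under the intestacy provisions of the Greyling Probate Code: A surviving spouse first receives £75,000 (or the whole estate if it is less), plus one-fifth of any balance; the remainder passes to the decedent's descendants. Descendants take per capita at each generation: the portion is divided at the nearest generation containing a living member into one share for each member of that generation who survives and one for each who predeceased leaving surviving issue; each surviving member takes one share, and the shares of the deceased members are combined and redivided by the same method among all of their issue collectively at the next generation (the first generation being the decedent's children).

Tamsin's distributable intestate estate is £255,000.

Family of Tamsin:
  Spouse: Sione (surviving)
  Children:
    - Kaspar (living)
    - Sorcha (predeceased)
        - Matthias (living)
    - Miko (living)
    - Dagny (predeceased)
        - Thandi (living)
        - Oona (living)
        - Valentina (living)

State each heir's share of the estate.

Sione first takes £75,000, leaving a balance of £180,000. Sione then takes one-fifth of the balance (£36,000), for a total of £111,000. The remaining £144,000 passes to the descendants.
The descendants' portion (£144,000) is divided at the children's generation into 4 shares of £36,000. Kaspar and Miko each take £36,000. The 2 shares of the deceased (Sorcha and Dagny) are combined into a pool of £72,000.
That pool (£72,000) is divided at the grandchildren's generation equally among Matthias, Thandi, Oona, and Valentina: £18,000 each.

Sione: £111,000; Kaspar: £36,000; Matthias: £18,000; Miko: £36,000; Thandi: £18,000; Oona: £18,000; Valentina: £18,000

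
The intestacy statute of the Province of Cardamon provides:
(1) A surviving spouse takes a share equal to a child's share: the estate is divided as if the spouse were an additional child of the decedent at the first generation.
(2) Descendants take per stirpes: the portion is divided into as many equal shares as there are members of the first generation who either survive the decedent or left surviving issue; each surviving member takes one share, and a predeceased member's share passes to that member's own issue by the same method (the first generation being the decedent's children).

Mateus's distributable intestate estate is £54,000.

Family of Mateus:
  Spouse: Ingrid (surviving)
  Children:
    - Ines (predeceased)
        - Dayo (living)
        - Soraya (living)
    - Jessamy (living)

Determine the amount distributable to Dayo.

Dayo receives £9,000.

The spouse counts as an additional share at the children's level, so there are 3 primary shares of £18,000. Ingrid takes one such share (£18,000).
The children's combined portion (£36,000) is divided into 2 shares of £18,000: Jessamy takes £18,000; Ines's £18,000 share passes to Ines's issue.
Ines's share (£18,000) is divided into 2 shares of £9,000: Dayo and Soraya each take £9,000.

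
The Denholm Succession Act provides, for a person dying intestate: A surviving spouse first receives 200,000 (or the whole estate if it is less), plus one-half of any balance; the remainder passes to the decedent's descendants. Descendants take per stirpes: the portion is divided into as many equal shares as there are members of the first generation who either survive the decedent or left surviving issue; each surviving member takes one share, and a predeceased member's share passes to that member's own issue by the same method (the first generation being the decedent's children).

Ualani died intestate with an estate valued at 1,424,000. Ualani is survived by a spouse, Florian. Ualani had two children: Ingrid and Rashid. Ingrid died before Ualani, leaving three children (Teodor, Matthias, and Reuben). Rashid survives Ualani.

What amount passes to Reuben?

Florian first takes 200,000, leaving a balance of 1,224,000. Florian then takes one-half of the balance (612,000), for a total of 812,000. The remaining 612,000 passes to the descendants.
The descendants' portion (612,000) is divided into 2 shares of 306,000: Rashid takes 306,000; Ingrid's 306,000 share passes to Ingrid's issue.
Ingrid's share (306,000) is divided into 3 shares of 102,000: Teodor, Matthias, and Reuben each take 102,000.

Reuben receives 102,000.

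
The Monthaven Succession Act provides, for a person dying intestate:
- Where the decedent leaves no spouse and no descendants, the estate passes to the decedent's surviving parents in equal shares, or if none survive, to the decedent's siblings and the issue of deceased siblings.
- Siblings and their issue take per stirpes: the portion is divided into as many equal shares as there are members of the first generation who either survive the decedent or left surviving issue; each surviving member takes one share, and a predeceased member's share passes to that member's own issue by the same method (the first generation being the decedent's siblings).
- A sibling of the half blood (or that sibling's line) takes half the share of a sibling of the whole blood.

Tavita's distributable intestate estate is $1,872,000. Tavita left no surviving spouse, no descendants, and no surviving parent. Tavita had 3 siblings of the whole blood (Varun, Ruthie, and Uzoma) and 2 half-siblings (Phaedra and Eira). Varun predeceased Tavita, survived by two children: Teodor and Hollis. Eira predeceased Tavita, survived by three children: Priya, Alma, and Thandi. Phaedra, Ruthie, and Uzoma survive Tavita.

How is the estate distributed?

Teodor: $234,000; Hollis: $234,000; Phaedra: $234,000; Priya: $78,000; Alma: $78,000; Thandi: $78,000; Ruthie: $468,000; Uzoma: $468,000

The entire $1,872,000 passes to the siblings and their issue.
Counting each half-blood sibling's line as half a unit, there are 4 units in $1,872,000, so one unit is $468,000. Whole-blood lines (Varun, Ruthie, and Uzoma) take $468,000 each; half-blood lines (Phaedra and Eira) take $234,000 each.
Varun's share ($468,000) is divided into 2 shares of $234,000: Teodor and Hollis each take $234,000.
Eira's share ($234,000) is divided into 3 shares of $78,000: Priya, Alma, and Thandi each take $78,000.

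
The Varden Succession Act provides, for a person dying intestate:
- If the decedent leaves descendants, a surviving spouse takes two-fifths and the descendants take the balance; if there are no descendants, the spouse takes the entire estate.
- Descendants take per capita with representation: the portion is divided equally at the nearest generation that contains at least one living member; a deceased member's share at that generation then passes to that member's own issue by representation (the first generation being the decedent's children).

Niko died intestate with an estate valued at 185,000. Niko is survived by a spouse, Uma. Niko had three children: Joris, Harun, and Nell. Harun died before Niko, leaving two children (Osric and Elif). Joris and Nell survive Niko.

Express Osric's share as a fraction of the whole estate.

Osric receives 1/10 of the estate.

Uma takes two-fifths of 185,000 = 74,000. The remaining 111,000 passes to the descendants.
The descendants' portion (111,000) is divided into 3 shares of 37,000: Joris and Nell each take 37,000; Harun's 37,000 share passes to Harun's issue.
Harun's share (37,000) is divided into 2 shares of 18,500: Osric and Elif each take 18,500.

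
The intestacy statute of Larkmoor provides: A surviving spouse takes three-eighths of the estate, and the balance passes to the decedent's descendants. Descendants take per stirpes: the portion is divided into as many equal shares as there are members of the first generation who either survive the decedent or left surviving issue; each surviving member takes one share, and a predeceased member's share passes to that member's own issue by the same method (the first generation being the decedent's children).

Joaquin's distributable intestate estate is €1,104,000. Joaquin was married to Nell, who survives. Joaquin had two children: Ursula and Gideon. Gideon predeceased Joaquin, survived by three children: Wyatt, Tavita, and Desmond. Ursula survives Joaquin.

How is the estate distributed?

Nell takes three-eighths of €1,104,000 = €414,000. The remaining €690,000 passes to the descendants.
The descendants' portion (€690,000) is divided into 2 shares of €345,000: Ursula takes €345,000; Gideon's €345,000 share passes to Gideon's issue.
Gideon's share (€345,000) is divided into 3 shares of €115,000: Wyatt, Tavita, and Desmond each take €115,000.

Nell: €414,000; Ursula: €345,000; Wyatt: €115,000; Tavita: €115,000; Desmond: €115,000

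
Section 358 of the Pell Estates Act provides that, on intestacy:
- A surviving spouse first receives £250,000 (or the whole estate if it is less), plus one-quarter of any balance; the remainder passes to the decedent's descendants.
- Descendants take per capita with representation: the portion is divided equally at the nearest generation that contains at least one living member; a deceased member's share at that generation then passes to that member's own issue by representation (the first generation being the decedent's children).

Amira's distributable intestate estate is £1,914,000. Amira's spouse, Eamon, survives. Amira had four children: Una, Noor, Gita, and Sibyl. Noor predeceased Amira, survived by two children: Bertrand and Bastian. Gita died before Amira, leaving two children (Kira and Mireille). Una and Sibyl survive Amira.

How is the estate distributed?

Eamon first takes £250,000, leaving a balance of £1,664,000. Eamon then takes one-quarter of the balance (£416,000), for a total of £666,000. The remaining £1,248,000 passes to the descendants.
The descendants' portion (£1,248,000) is divided into 4 shares of £312,000: Una and Sibyl each take £312,000; Noor's £312,000 share passes to Noor's issue; Gita's £312,000 share passes to Gita's issue.
Noor's share (£312,000) is divided into 2 shares of £156,000: Bertrand and Bastian each take £156,000.
Gita's share (£312,000) is divided into 2 shares of £156,000: Kira and Mireille each take £156,000.

Eamon: £666,000; Una: £312,000; Bertrand: £156,000; Bastian: £156,000; Kira: £156,000; Mireille: £156,000; Sibyl: £312,000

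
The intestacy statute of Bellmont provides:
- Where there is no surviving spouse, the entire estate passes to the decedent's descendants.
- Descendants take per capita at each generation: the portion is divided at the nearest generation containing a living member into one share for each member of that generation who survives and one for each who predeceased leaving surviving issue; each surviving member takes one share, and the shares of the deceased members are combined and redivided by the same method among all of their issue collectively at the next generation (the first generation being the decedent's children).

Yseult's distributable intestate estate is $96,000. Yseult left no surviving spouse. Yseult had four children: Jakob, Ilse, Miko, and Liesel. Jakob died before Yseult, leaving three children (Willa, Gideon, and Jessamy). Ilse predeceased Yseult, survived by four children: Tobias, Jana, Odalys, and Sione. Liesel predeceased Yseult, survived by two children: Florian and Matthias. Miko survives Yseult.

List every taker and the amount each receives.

The entire $96,000 passes to the descendants.
That amount ($96,000) is divided at the children's generation into 4 shares of $24,000. Miko takes $24,000. The 3 shares of the deceased (Jakob, Ilse, and Liesel) are combined into a pool of $72,000.
That pool ($72,000) is divided at the grandchildren's generation equally among Willa, Gideon, Jessamy, Tobias, Jana, Odalys, Sione, Florian, and Matthias: $8,000 each.

Willa: $8,000; Gideon: $8,000; Jessamy: $8,000; Tobias: $8,000; Jana: $8,000; Odalys: $8,000; Sione: $8,000; Miko: $24,000; Florian: $8,000; Matthias: $8,000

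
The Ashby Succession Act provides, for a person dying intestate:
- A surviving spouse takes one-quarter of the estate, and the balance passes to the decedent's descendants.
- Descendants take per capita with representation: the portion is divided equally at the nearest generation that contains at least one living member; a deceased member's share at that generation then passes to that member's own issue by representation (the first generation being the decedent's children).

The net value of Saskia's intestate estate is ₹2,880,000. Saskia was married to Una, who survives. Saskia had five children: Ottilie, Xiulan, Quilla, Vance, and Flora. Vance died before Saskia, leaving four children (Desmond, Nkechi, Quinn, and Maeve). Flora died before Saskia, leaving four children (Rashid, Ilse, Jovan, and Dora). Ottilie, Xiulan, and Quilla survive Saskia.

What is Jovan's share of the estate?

Jovan receives ₹108,000.

Una takes one-quarter of ₹2,880,000 = ₹720,000. The remaining ₹2,160,000 passes to the descendants.
The descendants' portion (₹2,160,000) is divided into 5 shares of ₹432,000: Ottilie, Xiulan, and Quilla each take ₹432,000; Vance's ₹432,000 share passes to Vance's issue; Flora's ₹432,000 share passes to Flora's issue.
Vance's share (₹432,000) is divided into 4 shares of ₹108,000: Desmond, Nkechi, Quinn, and Maeve each take ₹108,000.
Flora's share (₹432,000) is divided into 4 shares of ₹108,000: Rashid, Ilse, Jovan, and Dora each take ₹108,000.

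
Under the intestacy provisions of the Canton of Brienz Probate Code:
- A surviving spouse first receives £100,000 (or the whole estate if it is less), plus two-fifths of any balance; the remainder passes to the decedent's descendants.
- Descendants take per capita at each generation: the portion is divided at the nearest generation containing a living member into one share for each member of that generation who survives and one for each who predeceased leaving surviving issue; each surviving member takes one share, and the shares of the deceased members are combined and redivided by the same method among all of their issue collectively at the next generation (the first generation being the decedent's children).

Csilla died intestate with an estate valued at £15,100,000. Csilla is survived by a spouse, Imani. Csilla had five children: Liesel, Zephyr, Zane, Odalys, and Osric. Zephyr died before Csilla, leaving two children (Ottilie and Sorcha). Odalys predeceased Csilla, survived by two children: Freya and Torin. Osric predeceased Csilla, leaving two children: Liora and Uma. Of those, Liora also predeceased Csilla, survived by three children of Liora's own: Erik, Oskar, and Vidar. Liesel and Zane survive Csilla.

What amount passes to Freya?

Imani first takes £100,000, leaving a balance of £15,000,000. Imani then takes two-fifths of the balance (£6,000,000), for a total of £6,100,000. The remaining £9,000,000 passes to the descendants.
The descendants' portion (£9,000,000) is divided at the children's generation into 5 shares of £1,800,000. Liesel and Zane each take £1,800,000. The 3 shares of the deceased (Zephyr, Odalys, and Osric) are combined into a pool of £5,400,000.
That pool (£5,400,000) is divided at the grandchildren's generation into 6 shares of £900,000. Ottilie, Sorcha, Freya, Torin, and Uma each take £900,000. The remaining share for the deceased Liora (£900,000) is carried to the next generation.
That pool (£900,000) is divided at the great-grandchildren's generation equally among Erik, Oskar, and Vidar: £300,000 each.

Freya receives £900,000.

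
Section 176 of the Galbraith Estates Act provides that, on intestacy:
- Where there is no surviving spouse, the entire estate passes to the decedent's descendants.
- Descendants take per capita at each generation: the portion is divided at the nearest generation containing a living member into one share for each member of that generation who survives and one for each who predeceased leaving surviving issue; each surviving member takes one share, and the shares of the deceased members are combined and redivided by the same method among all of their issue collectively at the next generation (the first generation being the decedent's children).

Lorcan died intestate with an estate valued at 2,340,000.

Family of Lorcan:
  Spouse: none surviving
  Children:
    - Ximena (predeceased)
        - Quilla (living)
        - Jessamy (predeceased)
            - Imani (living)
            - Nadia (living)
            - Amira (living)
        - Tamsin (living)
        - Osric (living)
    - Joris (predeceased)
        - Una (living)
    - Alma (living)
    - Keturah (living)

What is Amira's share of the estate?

The entire 2,340,000 passes to the descendants.
That amount (2,340,000) is divided at the children's generation into 4 shares of 585,000. Alma and Keturah each take 585,000. The 2 shares of the deceased (Ximena and Joris) are combined into a pool of 1,170,000.
That pool (1,170,000) is divided at the grandchildren's generation into 5 shares of 234,000. Quilla, Tamsin, Osric, and Una each take 234,000. The remaining share for the deceased Jessamy (234,000) is carried to the next generation.
That pool (234,000) is divided at the great-grandchildren's generation equally among Imani, Nadia, and Amira: 78,000 each.

Amira receives 78,000.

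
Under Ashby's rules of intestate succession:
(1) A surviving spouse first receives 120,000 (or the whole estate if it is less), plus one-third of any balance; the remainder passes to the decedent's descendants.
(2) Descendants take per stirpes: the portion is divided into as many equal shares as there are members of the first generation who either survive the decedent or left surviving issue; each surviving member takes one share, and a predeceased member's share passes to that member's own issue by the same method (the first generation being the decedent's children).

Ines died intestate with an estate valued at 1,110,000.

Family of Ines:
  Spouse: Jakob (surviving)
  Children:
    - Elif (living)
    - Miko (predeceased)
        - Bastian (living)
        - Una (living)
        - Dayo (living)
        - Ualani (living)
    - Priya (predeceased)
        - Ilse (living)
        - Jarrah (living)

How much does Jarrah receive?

Jarrah receives 110,000.

Jakob first takes 120,000, leaving a balance of 990,000. Jakob then takes one-third of the balance (330,000), for a total of 450,000. The remaining 660,000 passes to the descendants.
The descendants' portion (660,000) is divided into 3 shares of 220,000: Elif takes 220,000; Miko's 220,000 share passes to Miko's issue; Priya's 220,000 share passes to Priya's issue.
Miko's share (220,000) is divided into 4 shares of 55,000: Bastian, Una, Dayo, and Ualani each take 55,000.
Priya's share (220,000) is divided into 2 shares of 110,000: Ilse and Jarrah each take 110,000.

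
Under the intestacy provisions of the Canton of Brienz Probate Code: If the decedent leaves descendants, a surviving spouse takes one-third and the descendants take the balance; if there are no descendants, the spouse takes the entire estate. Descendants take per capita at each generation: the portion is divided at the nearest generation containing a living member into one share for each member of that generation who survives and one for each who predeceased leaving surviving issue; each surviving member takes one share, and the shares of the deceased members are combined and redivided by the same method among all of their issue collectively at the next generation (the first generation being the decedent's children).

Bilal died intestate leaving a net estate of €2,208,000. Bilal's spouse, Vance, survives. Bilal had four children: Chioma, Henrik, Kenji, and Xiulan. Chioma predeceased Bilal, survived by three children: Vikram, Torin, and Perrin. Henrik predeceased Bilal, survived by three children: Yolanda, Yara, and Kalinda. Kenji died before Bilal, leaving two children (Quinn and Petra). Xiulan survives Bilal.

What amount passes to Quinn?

Quinn receives €138,000.

Vance takes one-third of €2,208,000 = €736,000. The remaining €1,472,000 passes to the descendants.
The descendants' portion (€1,472,000) is divided at the children's generation into 4 shares of €368,000. Xiulan takes €368,000. The 3 shares of the deceased (Chioma, Henrik, and Kenji) are combined into a pool of €1,104,000.
That pool (€1,104,000) is divided at the grandchildren's generation equally among Vikram, Torin, Perrin, Yolanda, Yara, Kalinda, Quinn, and Petra: €138,000 each.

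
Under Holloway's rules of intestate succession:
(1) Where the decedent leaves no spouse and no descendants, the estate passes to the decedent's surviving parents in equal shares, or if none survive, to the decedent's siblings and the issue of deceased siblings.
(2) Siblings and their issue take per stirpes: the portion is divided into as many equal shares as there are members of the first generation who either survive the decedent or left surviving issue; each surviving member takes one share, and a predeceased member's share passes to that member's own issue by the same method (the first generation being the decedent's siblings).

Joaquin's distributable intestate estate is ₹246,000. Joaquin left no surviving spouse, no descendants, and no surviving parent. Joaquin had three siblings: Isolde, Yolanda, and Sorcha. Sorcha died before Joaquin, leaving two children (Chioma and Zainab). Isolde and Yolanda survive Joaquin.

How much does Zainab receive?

Zainab receives ₹41,000.

The entire ₹246,000 passes to the siblings and their issue.
That amount (₹246,000) is divided into 3 shares of ₹82,000: Isolde and Yolanda each take ₹82,000; Sorcha's ₹82,000 share passes to Sorcha's issue.
Sorcha's share (₹82,000) is divided into 2 shares of ₹41,000: Chioma and Zainab each take ₹41,000.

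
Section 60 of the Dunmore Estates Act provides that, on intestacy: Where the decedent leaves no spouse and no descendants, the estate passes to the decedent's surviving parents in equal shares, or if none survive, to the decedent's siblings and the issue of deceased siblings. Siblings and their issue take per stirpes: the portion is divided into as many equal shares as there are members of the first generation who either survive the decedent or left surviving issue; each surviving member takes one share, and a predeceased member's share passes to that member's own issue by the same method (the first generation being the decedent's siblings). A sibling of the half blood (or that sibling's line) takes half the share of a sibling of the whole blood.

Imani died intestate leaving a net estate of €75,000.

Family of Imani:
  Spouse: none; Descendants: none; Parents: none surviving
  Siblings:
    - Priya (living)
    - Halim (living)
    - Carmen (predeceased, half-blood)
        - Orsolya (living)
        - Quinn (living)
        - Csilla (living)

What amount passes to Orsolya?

The entire €75,000 passes to the siblings and their issue.
Counting each half-blood sibling's line as half a unit, there are 5/2 units in €75,000, so one unit is €30,000. Whole-blood lines (Priya and Halim) take €30,000 each; half-blood lines (Carmen) take €15,000 each.
Carmen's share (€15,000) is divided into 3 shares of €5,000: Orsolya, Quinn, and Csilla each take €5,000.

Orsolya receives €5,000.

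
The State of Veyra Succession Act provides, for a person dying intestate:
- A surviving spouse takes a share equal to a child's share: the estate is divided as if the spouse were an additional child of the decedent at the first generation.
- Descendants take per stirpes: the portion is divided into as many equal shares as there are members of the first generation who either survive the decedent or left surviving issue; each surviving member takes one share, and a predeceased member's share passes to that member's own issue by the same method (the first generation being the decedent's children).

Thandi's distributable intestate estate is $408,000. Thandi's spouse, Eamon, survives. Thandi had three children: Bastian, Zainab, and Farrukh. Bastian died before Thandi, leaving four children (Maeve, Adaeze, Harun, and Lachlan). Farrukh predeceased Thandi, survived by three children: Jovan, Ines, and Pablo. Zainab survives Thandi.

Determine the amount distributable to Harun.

The spouse counts as an additional share at the children's level, so there are 4 primary shares of $102,000. Eamon takes one such share ($102,000).
The children's combined portion ($306,000) is divided into 3 shares of $102,000: Zainab takes $102,000; Bastian's $102,000 share passes to Bastian's issue; Farrukh's $102,000 share passes to Farrukh's issue.
Bastian's share ($102,000) is divided into 4 shares of $25,500: Maeve, Adaeze, Harun, and Lachlan each take $25,500.
Farrukh's share ($102,000) is divided into 3 shares of $34,000: Jovan, Ines, and Pablo each take $34,000.

Harun receives $25,500.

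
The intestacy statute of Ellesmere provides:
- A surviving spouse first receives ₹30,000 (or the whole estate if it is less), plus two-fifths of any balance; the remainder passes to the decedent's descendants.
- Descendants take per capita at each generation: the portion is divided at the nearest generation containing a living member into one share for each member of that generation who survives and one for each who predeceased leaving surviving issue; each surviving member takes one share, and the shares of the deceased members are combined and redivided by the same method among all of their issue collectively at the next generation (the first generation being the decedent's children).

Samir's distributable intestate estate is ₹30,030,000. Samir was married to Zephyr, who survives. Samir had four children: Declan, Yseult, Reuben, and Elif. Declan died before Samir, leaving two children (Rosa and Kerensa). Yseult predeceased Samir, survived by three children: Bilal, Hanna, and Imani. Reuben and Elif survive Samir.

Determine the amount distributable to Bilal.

Bilal receives ₹1,800,000.

Zephyr first takes ₹30,000, leaving a balance of ₹30,000,000. Zephyr then takes two-fifths of the balance (₹12,000,000), for a total of ₹12,030,000. The remaining ₹18,000,000 passes to the descendants.
The descendants' portion (₹18,000,000) is divided at the children's generation into 4 shares of ₹4,500,000. Reuben and Elif each take ₹4,500,000. The 2 shares of the deceased (Declan and Yseult) are combined into a pool of ₹9,000,000.
That pool (₹9,000,000) is divided at the grandchildren's generation equally among Rosa, Kerensa, Bilal, Hanna, and Imani: ₹1,800,000 each.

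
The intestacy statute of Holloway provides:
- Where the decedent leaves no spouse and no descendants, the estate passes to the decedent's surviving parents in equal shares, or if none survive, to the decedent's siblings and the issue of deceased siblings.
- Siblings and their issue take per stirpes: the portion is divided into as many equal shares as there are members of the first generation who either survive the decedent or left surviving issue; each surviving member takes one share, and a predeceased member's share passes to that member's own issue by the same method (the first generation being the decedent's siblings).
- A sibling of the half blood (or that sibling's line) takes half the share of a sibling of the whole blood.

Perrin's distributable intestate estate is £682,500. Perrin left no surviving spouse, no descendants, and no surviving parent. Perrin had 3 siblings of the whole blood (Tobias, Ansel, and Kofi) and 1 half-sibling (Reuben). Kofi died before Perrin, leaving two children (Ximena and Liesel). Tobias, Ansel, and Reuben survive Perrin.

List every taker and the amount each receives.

Tobias: £195,000; Ansel: £195,000; Ximena: £97,500; Liesel: £97,500; Reuben: £97,500

The entire £682,500 passes to the siblings and their issue.
Counting each half-blood sibling's line as half a unit, there are 7/2 units in £682,500, so one unit is £195,000. Whole-blood lines (Tobias, Ansel, and Kofi) take £195,000 each; half-blood lines (Reuben) take £97,500 each.
Kofi's share (£195,000) is divided into 2 shares of £97,500: Ximena and Liesel each take £97,500.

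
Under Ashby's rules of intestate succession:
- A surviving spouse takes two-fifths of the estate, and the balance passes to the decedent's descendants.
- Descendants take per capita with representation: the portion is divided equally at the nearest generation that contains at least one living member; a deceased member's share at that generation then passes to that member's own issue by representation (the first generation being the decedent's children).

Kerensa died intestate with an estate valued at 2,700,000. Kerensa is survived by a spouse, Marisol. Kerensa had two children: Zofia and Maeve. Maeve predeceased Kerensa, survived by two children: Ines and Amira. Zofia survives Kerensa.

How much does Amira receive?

Amira receives 405,000.

Marisol takes two-fifths of 2,700,000 = 1,080,000. The remaining 1,620,000 passes to the descendants.
The descendants' portion (1,620,000) is divided into 2 shares of 810,000: Zofia takes 810,000; Maeve's 810,000 share passes to Maeve's issue.
Maeve's share (810,000) is divided into 2 shares of 405,000: Ines and Amira each take 405,000.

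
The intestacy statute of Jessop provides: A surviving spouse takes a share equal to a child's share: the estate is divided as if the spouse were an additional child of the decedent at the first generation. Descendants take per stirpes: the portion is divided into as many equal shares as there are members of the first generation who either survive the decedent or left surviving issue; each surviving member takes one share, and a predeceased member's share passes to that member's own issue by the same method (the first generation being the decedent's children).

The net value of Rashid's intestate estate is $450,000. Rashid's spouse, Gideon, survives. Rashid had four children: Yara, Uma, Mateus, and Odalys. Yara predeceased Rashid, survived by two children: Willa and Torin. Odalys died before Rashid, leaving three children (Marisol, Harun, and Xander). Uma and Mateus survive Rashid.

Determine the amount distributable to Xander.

Xander receives $30,000.

The spouse counts as an additional share at the children's level, so there are 5 primary shares of $90,000. Gideon takes one such share ($90,000).
The children's combined portion ($360,000) is divided into 4 shares of $90,000: Uma and Mateus each take $90,000; Yara's $90,000 share passes to Yara's issue; Odalys's $90,000 share passes to Odalys's issue.
Yara's share ($90,000) is divided into 2 shares of $45,000: Willa and Torin each take $45,000.
Odalys's share ($90,000) is divided into 3 shares of $30,000: Marisol, Harun, and Xander each take $30,000.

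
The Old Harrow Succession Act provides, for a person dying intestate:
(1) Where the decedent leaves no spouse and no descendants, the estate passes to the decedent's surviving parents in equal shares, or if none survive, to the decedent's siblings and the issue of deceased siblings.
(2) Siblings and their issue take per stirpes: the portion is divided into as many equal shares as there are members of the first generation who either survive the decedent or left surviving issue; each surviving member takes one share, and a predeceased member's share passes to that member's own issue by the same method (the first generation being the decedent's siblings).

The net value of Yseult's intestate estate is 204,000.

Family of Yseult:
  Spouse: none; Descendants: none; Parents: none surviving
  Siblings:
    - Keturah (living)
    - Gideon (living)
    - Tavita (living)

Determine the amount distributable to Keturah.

The entire 204,000 passes to the siblings and their issue.
That amount (204,000) is divided into 3 shares of 68,000: Keturah, Gideon, and Tavita each take 68,000.

Keturah receives 68,000.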